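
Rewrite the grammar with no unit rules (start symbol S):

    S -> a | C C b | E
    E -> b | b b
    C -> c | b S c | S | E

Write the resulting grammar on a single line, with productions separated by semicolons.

S -> b | b b | a | C C b; E -> b | b b; C -> b | b b | c | b S c | a | C C b

Unit pairs: C ⇒* {E, S}; S ⇒* {E}.
Replace each nonterminal's rules with the union of the non-unit rules of every nonterminal it unit-derives.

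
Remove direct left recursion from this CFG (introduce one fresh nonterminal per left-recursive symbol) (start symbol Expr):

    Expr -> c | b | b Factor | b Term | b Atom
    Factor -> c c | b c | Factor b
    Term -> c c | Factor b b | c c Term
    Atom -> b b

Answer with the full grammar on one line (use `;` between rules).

Expr -> c | b | b Factor | b Term | b Atom; Factor -> c c Factor1 | b c Factor1; Term -> c c | Factor b b | c c Term; Atom -> b b; Factor1 -> b Factor1 | ε

Factor is directly left-recursive.
For Factor: α = {b}, β = {c c, b c}. Rewrite as Factor → β Factor1 and Factor1 → α Factor1 | ε.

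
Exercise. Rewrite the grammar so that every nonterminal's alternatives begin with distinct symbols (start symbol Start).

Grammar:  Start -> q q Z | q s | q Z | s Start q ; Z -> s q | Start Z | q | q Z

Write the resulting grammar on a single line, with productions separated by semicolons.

Start -> s Start q | q Start1; Z -> s q | Start Z | q Z1; Start1 -> q Z | s | Z; Z1 -> ε | Z

Start has alternatives sharing prefix 'q': factor to Start → q Start1 with Start1 → q Z | s | Z.
Z has alternatives sharing prefix 'q': factor to Z → q Z1 with Z1 → ε | Z.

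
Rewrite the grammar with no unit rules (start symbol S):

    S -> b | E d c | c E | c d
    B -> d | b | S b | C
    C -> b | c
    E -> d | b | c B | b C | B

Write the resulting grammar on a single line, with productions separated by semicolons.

Unit pairs: B ⇒* {C}; E ⇒* {B, C}.
For each unit pair (A, B), copy every non-unit production of B to A, then drop all unit productions.

S -> b | E d c | c E | c d; B -> d | b | S b | c; C -> b | c; E -> d | b | S b | c B | b C | c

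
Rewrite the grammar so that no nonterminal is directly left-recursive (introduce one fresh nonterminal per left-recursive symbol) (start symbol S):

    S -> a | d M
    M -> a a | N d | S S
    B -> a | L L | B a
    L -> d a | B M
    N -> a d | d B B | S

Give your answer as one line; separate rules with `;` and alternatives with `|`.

B is directly left-recursive.
For B: α = {a}, β = {a, L L}. Rewrite as B → β B' and B' → α B' | ε.

S -> a | d M; M -> a a | N d | S S; B -> a B' | L L B'; L -> d a | B M; N -> a d | d B B | S; B' -> a B' | ε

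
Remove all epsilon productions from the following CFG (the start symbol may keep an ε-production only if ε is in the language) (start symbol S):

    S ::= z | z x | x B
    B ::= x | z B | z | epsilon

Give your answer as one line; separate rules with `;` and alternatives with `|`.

The nullable symbols are {B}.
ε ∉ L(G), so no ε-production is kept.
Add the nullable-subset variants: S → x B gives x B | x. B → z B gives z B | z.

S ::= z | z x | x B | x; B ::= x | z B | z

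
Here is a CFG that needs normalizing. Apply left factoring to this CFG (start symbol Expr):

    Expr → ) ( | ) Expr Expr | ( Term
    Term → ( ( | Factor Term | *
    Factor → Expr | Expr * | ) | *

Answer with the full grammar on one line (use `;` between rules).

Expr has alternatives sharing prefix ')': factor to Expr → ) Expr1 with Expr1 → ( | Expr Expr.
Factor has alternatives sharing prefix 'Expr': factor to Factor → Expr Factor1 with Factor1 → ε | *.

Expr → ( Term | ) Expr1; Term → ( ( | Factor Term | *; Factor → ) | * | Expr Factor1; Expr1 → ( | Expr Expr; Factor1 → eps | *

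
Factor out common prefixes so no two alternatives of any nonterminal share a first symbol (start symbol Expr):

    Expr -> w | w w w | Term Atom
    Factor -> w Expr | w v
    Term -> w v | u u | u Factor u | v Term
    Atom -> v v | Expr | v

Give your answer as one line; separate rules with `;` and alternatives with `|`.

Expr -> Term Atom | w Expr1; Factor -> w Factor1; Term -> w v | v Term | u Term1; Atom -> Expr | v Atom1; Expr1 -> ε | w w; Factor1 -> Expr | v; Term1 -> u | Factor u; Atom1 -> v | ε

Expr has alternatives sharing prefix 'w': factor to Expr → w Expr1 with Expr1 → ε | w w.
Factor has alternatives sharing prefix 'w': factor to Factor → w Factor1 with Factor1 → Expr | v.
Term has alternatives sharing prefix 'u': factor to Term → u Term1 with Term1 → u | Factor u.
Atom has alternatives sharing prefix 'v': factor to Atom → v Atom1 with Atom1 → v | ε.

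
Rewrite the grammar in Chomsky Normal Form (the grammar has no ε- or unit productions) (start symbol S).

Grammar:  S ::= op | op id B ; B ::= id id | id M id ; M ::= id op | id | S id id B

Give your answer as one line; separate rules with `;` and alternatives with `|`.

Introduce a nonterminal for each terminal appearing in a rule of length ≥ 2: X1 → op, X2 → id.
Binarize each right-hand side of length ≥ 3 by chaining fresh nonterminals (Y1, Y2, …): affected rules were S → X1 X2 B; B → X2 M X2; M → S X2 X2 B.

S ::= op | X1 Y1; B ::= X2 X2 | X2 Y2; M ::= X2 X1 | id | S Y3; X1 ::= op; X2 ::= id; Y1 ::= X2 B; Y2 ::= M X2; Y3 ::= X2 Y4; Y4 ::= X2 B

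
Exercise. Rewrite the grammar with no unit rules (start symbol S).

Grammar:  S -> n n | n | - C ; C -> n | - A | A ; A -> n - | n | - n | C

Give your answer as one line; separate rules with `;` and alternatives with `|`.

S -> n n | n | - C; C -> n | - A | n - | - n; A -> n | - A | n - | - n

Unit pairs: A ⇒* {C}; C ⇒* {A}.
For every A with A ⇒* B via unit rules, add B's non-unit alternatives to A; then delete every rule of the form X → Y.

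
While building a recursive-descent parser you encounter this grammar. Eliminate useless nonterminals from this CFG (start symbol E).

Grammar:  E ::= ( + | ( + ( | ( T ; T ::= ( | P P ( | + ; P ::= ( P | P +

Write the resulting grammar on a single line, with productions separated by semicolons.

E ::= ( + | ( + ( | ( T; T ::= ( | +

Generating nonterminals: {E, T}.
Reachable from E after that: {E, T}.
Removed useless symbols: {P} and every production mentioning them.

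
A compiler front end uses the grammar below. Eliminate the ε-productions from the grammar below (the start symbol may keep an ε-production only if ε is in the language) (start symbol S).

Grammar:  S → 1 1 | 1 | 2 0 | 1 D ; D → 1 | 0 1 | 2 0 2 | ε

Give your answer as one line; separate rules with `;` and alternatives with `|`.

S → 1 1 | 1 | 2 0 | 1 D; D → 1 | 0 1 | 2 0 2

Nullable set = {D}.
ε ∉ L(G), so no ε-production is kept.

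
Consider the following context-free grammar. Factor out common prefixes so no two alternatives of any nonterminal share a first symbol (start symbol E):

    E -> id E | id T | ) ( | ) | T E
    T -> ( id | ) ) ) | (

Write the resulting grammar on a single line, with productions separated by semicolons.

E has alternatives sharing prefix 'id': factor to E → id E' with E' → E | T.
E has alternatives sharing prefix ')': factor to E → ) E'' with E'' → ( | ε.
T has alternatives sharing prefix '(': factor to T → ( T' with T' → id | ε.

E -> T E | id E' | ) E''; T -> ) ) ) | ( T'; E' -> E | T; E'' -> ( | epsilon; T' -> id | epsilon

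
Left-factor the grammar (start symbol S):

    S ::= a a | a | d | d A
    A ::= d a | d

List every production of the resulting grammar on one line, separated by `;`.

S has alternatives sharing prefix 'a': factor to S → a S' with S' → a | ε.
S has alternatives sharing prefix 'd': factor to S → d S'' with S'' → ε | A.
A has alternatives sharing prefix 'd': factor to A → d A' with A' → a | ε.

S ::= a S' | d S''; A ::= d A'; S' ::= a | eps; S'' ::= eps | A; A' ::= a | eps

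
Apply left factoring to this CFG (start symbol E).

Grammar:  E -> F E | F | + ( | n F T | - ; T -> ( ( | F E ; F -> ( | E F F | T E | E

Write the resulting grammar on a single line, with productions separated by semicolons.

E has alternatives sharing prefix 'F': factor to E → F E' with E' → E | ε.
F has alternatives sharing prefix 'E': factor to F → E F' with F' → F F | ε.

E -> + ( | n F T | - | F E'; T -> ( ( | F E; F -> ( | T E | E F'; E' -> E | ε; F' -> F F | ε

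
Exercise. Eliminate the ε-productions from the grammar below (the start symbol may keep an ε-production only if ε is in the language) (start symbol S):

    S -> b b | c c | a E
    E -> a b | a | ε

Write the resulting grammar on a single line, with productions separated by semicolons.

The nullable symbols are {E}.
ε ∉ L(G), so no ε-production is kept.
Expand every rule over subsets of its nullable positions: S → a E gives a E | a.

S -> b b | c c | a E | a; E -> a b | a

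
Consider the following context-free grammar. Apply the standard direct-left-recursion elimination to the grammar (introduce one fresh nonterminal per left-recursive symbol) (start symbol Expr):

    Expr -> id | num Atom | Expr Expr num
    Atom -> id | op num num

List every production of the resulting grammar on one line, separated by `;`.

Expr -> id Expr1 | num Atom Expr1; Atom -> id | op num num; Expr1 -> Expr num Expr1 | ε

Directly left-recursive nonterminal: Expr.
For Expr: α = {Expr num}, β = {id, num Atom}. Rewrite as Expr → β Expr1 and Expr1 → α Expr1 | ε.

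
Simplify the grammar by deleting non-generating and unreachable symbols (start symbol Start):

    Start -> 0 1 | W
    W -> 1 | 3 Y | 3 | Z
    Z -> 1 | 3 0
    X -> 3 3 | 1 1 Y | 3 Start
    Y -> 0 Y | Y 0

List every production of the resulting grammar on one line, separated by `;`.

Generating nonterminals: {Start, W, X, Z}.
Reachable from Start after that: {Start, W, Z}.
Removed useless symbols: {X, Y} and every production mentioning them.

Start -> 0 1 | W; W -> 1 | 3 | Z; Z -> 1 | 3 0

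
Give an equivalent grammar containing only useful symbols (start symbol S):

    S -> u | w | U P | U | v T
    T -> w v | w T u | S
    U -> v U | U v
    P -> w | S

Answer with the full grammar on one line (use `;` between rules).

S -> u | w | v T; T -> w v | w T u | S

Generating nonterminals: {P, S, T}.
Reachable from S after that: {S, T}.
Removed useless symbols: {P, U} and every production mentioning them.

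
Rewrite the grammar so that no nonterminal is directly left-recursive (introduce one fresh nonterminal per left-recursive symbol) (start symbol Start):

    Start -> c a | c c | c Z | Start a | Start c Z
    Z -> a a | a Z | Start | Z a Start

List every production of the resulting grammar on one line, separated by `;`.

Directly left-recursive nonterminals: Start, Z.
For Start: α = {a, c Z}, β = {c a, c c, c Z}. Rewrite as Start → β Start1 and Start1 → α Start1 | ε.
For Z: α = {a Start}, β = {a a, a Z, Start}. Rewrite as Z → β Z1 and Z1 → α Z1 | ε.

Start -> c a Start1 | c c Start1 | c Z Start1; Z -> a a Z1 | a Z Z1 | Start Z1; Start1 -> a Start1 | c Z Start1 | ε; Z1 -> a Start Z1 | ε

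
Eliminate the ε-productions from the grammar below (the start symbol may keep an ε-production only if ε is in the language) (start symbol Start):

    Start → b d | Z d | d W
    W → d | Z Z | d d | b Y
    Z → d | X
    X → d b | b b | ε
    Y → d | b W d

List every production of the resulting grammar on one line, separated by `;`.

Start → b d | Z d | d | d W; W → d | Z Z | Z | d d | b Y; Z → d | X; X → d b | b b; Y → d | b W d | b d

Nullable set = {W, X, Z}.
ε ∉ L(G), so no ε-production is kept.
Add the nullable-subset variants: Start → Z d gives Z d | d. W → Z Z gives Z Z | Z. Y → b W d gives b W d | b d.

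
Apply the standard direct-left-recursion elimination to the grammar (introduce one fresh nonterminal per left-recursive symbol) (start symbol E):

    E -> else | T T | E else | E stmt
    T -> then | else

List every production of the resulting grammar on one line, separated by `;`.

E -> else E' | T T E'; T -> then | else; E' -> else E' | stmt E' | ε

Directly left-recursive nonterminal: E.
For E: α = {else, stmt}, β = {else, T T}. Rewrite as E → β E' and E' → α E' | ε.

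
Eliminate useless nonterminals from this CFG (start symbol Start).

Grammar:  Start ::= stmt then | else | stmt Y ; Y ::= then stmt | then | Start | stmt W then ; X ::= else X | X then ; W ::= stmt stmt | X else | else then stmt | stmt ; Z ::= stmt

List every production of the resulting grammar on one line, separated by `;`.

Start ::= stmt then | else | stmt Y; Y ::= then stmt | then | Start | stmt W then; W ::= stmt stmt | else then stmt | stmt

Generating nonterminals: {Start, W, Y, Z}.
Reachable from Start after that: {Start, W, Y}.
Removed useless symbols: {X, Z} and every production mentioning them.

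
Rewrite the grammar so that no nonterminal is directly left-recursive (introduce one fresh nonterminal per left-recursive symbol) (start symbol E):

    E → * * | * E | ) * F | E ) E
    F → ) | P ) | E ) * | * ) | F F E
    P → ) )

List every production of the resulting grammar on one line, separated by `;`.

E, F are directly left-recursive.
For E: α = {) E}, β = {* *, * E, ) * F}. Rewrite as E → β E' and E' → α E' | ε.
For F: α = {F E}, β = {), P ), E ) *, * )}. Rewrite as F → β F' and F' → α F' | ε.

E → * * E' | * E E' | ) * F E'; F → ) F' | P ) F' | E ) * F' | * ) F'; P → ) ); E' → ) E E' | eps; F' → F E F' | eps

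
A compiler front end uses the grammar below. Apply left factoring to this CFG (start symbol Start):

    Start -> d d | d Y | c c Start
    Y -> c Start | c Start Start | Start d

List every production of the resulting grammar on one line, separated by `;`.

Start has alternatives sharing prefix 'd': factor to Start → d Start1 with Start1 → d | Y.
Y has alternatives sharing prefix 'c Start': factor to Y → c Start Y1 with Y1 → ε | Start.

Start -> c c Start | d Start1; Y -> Start d | c Start Y1; Start1 -> d | Y; Y1 -> ε | Start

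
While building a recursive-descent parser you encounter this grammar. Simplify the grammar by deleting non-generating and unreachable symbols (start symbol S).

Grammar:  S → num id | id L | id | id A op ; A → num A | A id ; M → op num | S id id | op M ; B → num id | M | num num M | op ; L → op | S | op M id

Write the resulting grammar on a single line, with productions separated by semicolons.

S → num id | id L | id; M → op num | S id id | op M; L → op | S | op M id

Generating nonterminals: {B, L, M, S}.
Reachable from S after that: {L, M, S}.
Removed useless symbols: {A, B} and every production mentioning them.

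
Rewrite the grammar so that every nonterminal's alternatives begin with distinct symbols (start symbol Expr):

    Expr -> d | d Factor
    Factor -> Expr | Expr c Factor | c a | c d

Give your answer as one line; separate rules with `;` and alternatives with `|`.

Expr has alternatives sharing prefix 'd': factor to Expr → d Expr1 with Expr1 → ε | Factor.
Factor has alternatives sharing prefix 'Expr': factor to Factor → Expr Factor1 with Factor1 → ε | c Factor.
Factor has alternatives sharing prefix 'c': factor to Factor → c Factor2 with Factor2 → a | d.

Expr -> d Expr1; Factor -> Expr Factor1 | c Factor2; Expr1 -> ε | Factor; Factor1 -> ε | c Factor; Factor2 -> a | d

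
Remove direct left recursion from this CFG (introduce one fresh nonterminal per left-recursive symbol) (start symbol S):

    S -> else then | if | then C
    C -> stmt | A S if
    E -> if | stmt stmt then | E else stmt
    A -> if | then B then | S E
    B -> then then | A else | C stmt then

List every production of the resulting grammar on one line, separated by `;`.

S -> else then | if | then C; C -> stmt | A S if; E -> if E' | stmt stmt then E'; A -> if | then B then | S E; B -> then then | A else | C stmt then; E' -> else stmt E' | ε

E is directly left-recursive.
For E: α = {else stmt}, β = {if, stmt stmt then}. Rewrite as E → β E' and E' → α E' | ε.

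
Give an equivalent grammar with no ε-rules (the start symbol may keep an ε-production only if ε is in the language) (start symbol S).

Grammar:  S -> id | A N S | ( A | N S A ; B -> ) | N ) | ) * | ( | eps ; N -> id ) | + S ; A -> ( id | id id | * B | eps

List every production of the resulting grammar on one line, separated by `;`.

S -> id | A N S | N S | ( A | ( | N S A; B -> ) | N ) | ) * | (; N -> id ) | + S; A -> ( id | id id | * B | *

The nullable symbols are {A, B}.
ε ∉ L(G), so no ε-production is kept.
Add the nullable-subset variants: S → A N S gives A N S | N S. S → ( A gives ( A | (. A → * B gives * B | *.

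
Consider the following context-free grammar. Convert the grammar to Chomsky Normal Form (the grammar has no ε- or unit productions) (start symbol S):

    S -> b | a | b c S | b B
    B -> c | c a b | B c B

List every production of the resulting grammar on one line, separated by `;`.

Introduce a nonterminal for each terminal appearing in a rule of length ≥ 2: X1 → b, X2 → c, X3 → a.
Binarize each right-hand side of length ≥ 3 by chaining fresh nonterminals (Y1, Y2, …): affected rules were S → X1 X2 S; B → X2 X3 X1; B → B X2 B.

S -> b | a | X1 Y1 | X1 B; B -> c | X2 Y2 | B Y3; X1 -> b; X2 -> c; X3 -> a; Y1 -> X2 S; Y2 -> X3 X1; Y3 -> X2 B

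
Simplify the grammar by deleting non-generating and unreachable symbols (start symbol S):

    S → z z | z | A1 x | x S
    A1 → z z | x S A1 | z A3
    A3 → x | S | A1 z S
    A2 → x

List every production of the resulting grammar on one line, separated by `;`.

Generating nonterminals: {A1, A2, A3, S}.
Reachable from S after that: {A1, A3, S}.
Removed useless symbols: {A2} and every production mentioning them.

S → z z | z | A1 x | x S; A1 → z z | x S A1 | z A3; A3 → x | S | A1 z S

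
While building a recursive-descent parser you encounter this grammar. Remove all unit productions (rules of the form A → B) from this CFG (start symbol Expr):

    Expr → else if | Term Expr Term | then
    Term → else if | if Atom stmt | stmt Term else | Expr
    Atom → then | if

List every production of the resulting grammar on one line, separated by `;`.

Expr → else if | Term Expr Term | then; Term → else if | if Atom stmt | stmt Term else | Term Expr Term | then; Atom → then | if

Unit pairs: Term ⇒* {Expr}.
Replace each nonterminal's rules with the union of the non-unit rules of every nonterminal it unit-derives.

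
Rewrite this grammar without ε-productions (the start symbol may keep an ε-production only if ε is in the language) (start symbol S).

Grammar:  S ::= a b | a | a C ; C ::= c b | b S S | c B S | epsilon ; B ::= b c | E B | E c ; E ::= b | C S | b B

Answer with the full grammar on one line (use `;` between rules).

S ::= a b | a | a C; C ::= c b | b S S | c B S; B ::= b c | E B | E c; E ::= b | C S | S | b B

Nullable nonterminals: {C}.
ε ∉ L(G), so no ε-production is kept.
Add the nullable-subset variants: E → C S gives C S | S.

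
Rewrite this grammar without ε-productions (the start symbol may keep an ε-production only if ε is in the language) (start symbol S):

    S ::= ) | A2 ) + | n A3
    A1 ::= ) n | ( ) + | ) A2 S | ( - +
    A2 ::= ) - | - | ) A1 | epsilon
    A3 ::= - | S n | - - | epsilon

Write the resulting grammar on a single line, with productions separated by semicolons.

The nullable symbols are {A2, A3}.
ε ∉ L(G), so no ε-production is kept.
Add the nullable-subset variants: S → A2 ) + gives A2 ) + | ) +. S → n A3 gives n A3 | n. A1 → ) A2 S gives ) A2 S | ) S.

S ::= ) | A2 ) + | ) + | n A3 | n; A1 ::= ) n | ( ) + | ) A2 S | ) S | ( - +; A2 ::= ) - | - | ) A1; A3 ::= - | S n | - -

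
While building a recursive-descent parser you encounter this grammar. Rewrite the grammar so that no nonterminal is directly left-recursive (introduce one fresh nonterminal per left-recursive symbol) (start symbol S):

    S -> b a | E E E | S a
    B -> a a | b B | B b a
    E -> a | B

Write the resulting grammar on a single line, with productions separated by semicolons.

S -> b a S' | E E E S'; B -> a a B' | b B B'; E -> a | B; S' -> a S' | epsilon; B' -> b a B' | epsilon

Directly left-recursive nonterminals: S, B.
For S: α = {a}, β = {b a, E E E}. Rewrite as S → β S' and S' → α S' | ε.
For B: α = {b a}, β = {a a, b B}. Rewrite as B → β B' and B' → α B' | ε.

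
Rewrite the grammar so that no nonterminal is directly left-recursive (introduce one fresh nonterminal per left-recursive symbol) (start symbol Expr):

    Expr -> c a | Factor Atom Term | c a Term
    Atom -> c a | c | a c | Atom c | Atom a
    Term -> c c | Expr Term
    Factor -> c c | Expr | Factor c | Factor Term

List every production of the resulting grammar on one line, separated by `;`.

Expr -> c a | Factor Atom Term | c a Term; Atom -> c a Atom1 | c Atom1 | a c Atom1; Term -> c c | Expr Term; Factor -> c c Factor1 | Expr Factor1; Atom1 -> c Atom1 | a Atom1 | ε; Factor1 -> c Factor1 | Term Factor1 | ε

Left recursion appears on Atom, Factor.
For Atom: α = {c, a}, β = {c a, c, a c}. Rewrite as Atom → β Atom1 and Atom1 → α Atom1 | ε.
For Factor: α = {c, Term}, β = {c c, Expr}. Rewrite as Factor → β Factor1 and Factor1 → α Factor1 | ε.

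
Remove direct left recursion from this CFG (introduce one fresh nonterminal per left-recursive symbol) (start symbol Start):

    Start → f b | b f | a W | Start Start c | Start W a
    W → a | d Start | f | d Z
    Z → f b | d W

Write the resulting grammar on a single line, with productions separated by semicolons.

Start is directly left-recursive.
For Start: α = {Start c, W a}, β = {f b, b f, a W}. Rewrite as Start → β Start1 and Start1 → α Start1 | ε.

Start → f b Start1 | b f Start1 | a W Start1; W → a | d Start | f | d Z; Z → f b | d W; Start1 → Start c Start1 | W a Start1 | ε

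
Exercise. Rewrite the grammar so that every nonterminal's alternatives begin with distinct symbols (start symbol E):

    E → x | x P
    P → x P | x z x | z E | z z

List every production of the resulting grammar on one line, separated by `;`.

E has alternatives sharing prefix 'x': factor to E → x E' with E' → ε | P.
P has alternatives sharing prefix 'x': factor to P → x P' with P' → P | z x.
P has alternatives sharing prefix 'z': factor to P → z P'' with P'' → E | z.

E → x E'; P → x P' | z P''; E' → ε | P; P' → P | z x; P'' → E | z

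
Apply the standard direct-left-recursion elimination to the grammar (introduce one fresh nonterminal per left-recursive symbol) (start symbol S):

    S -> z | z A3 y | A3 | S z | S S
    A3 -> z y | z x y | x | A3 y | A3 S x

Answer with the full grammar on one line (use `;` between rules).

S -> z S' | z A3 y S' | A3 S'; A3 -> z y A3' | z x y A3' | x A3'; S' -> z S' | S S' | ε; A3' -> y A3' | S x A3' | ε

Left recursion appears on S, A3.
For S: α = {z, S}, β = {z, z A3 y, A3}. Rewrite as S → β S' and S' → α S' | ε.
For A3: α = {y, S x}, β = {z y, z x y, x}. Rewrite as A3 → β A3' and A3' → α A3' | ε.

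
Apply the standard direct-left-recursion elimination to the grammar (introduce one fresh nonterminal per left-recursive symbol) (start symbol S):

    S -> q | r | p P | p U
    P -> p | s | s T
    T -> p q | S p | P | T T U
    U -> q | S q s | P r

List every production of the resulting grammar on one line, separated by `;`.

S -> q | r | p P | p U; P -> p | s | s T; T -> p q T' | S p T' | P T'; U -> q | S q s | P r; T' -> T U T' | eps

T is directly left-recursive.
For T: α = {T U}, β = {p q, S p, P}. Rewrite as T → β T' and T' → α T' | ε.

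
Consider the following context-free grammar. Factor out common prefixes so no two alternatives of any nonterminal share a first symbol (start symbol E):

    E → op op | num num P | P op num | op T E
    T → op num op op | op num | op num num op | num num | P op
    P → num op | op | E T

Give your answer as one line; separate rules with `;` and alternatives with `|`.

E has alternatives sharing prefix 'op': factor to E → op E' with E' → op | T E.
T has alternatives sharing prefix 'op num': factor to T → op num T' with T' → op op | ε | num op.

E → num num P | P op num | op E'; T → num num | P op | op num T'; P → num op | op | E T; E' → op | T E; T' → op op | eps | num op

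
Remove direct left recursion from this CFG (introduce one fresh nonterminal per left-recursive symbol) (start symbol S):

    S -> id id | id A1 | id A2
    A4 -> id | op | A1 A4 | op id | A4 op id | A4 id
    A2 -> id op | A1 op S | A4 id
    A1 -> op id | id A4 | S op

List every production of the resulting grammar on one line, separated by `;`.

S -> id id | id A1 | id A2; A4 -> id A4' | op A4' | A1 A4 A4' | op id A4'; A2 -> id op | A1 op S | A4 id; A1 -> op id | id A4 | S op; A4' -> op id A4' | id A4' | ε

Directly left-recursive nonterminal: A4.
For A4: α = {op id, id}, β = {id, op, A1 A4, op id}. Rewrite as A4 → β A4' and A4' → α A4' | ε.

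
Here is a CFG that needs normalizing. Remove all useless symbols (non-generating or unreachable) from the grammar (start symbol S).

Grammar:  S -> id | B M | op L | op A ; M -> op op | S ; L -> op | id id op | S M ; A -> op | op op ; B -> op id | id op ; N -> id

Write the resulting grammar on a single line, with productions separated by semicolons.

Generating nonterminals: {A, B, L, M, N, S}.
Reachable from S after that: {A, B, L, M, S}.
Removed useless symbols: {N} and every production mentioning them.

S -> id | B M | op L | op A; M -> op op | S; L -> op | id id op | S M; A -> op | op op; B -> op id | id op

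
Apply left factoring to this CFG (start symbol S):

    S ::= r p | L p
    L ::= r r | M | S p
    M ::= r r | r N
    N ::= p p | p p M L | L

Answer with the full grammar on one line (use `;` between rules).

S ::= r p | L p; L ::= r r | M | S p; M ::= r M'; N ::= L | p p N'; M' ::= r | N; N' ::= ε | M L

M has alternatives sharing prefix 'r': factor to M → r M' with M' → r | N.
N has alternatives sharing prefix 'p p': factor to N → p p N' with N' → ε | M L.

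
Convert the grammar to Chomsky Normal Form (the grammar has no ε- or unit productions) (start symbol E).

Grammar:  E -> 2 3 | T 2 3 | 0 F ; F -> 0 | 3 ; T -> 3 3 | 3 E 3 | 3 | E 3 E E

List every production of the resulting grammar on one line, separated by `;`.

Introduce a nonterminal for each terminal appearing in a rule of length ≥ 2: X1 → 2, X2 → 3, X3 → 0.
Binarize each right-hand side of length ≥ 3 by chaining fresh nonterminals (Y1, Y2, …): affected rules were E → T X1 X2; T → X2 E X2; T → E X2 E E.

E -> X1 X2 | T Y1 | X3 F; F -> 0 | 3; T -> X2 X2 | X2 Y2 | 3 | E Y3; X1 -> 2; X2 -> 3; X3 -> 0; Y1 -> X1 X2; Y2 -> E X2; Y3 -> X2 Y4; Y4 -> E E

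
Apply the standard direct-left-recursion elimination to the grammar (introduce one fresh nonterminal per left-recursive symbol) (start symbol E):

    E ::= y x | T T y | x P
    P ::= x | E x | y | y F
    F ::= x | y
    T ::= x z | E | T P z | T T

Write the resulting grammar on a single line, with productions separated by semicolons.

E ::= y x | T T y | x P; P ::= x | E x | y | y F; F ::= x | y; T ::= x z T' | E T'; T' ::= P z T' | T T' | ε

Left recursion appears on T.
For T: α = {P z, T}, β = {x z, E}. Rewrite as T → β T' and T' → α T' | ε.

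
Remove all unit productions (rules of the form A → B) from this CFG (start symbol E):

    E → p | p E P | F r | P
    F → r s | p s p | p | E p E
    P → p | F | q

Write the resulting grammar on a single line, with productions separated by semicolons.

E → p | p E P | F r | q | r s | p s p | E p E; F → r s | p s p | p | E p E; P → r s | p s p | p | E p E | q

Unit pairs: E ⇒* {F, P}; P ⇒* {F}.
For every A with A ⇒* B via unit rules, add B's non-unit alternatives to A; then delete every rule of the form X → Y.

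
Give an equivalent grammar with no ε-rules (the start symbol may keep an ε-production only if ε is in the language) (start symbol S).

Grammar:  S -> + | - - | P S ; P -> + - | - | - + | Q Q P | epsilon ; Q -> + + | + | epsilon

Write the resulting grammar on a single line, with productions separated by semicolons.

S -> + | - - | P S; P -> + - | - | - + | Q Q P | Q Q | Q P | Q; Q -> + + | +

The nullable symbols are {P, Q}.
ε ∉ L(G), so no ε-production is kept.
Expand every rule over subsets of its nullable positions: P → Q Q P gives Q Q P | Q Q | Q P | Q.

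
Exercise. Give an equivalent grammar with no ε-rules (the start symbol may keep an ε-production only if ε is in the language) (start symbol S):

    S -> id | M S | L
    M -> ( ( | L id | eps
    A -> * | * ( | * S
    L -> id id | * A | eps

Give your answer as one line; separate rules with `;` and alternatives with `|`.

S -> id | M S | M | L | eps; M -> ( ( | L id | id; A -> * | * ( | * S; L -> id id | * A

The nullable symbols are {L, M, S}.
ε ∈ L(G) since S is nullable, so keep S → ε.
For each production, add variants omitting each subset of nullable occurrences: S → M S gives M S | M. M → L id gives L id | id.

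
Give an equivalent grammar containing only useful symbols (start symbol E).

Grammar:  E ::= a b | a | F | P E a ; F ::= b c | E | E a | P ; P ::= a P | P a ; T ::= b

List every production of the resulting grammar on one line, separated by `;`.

Generating nonterminals: {E, F, T}.
Reachable from E after that: {E, F}.
Removed useless symbols: {P, T} and every production mentioning them.

E ::= a b | a | F; F ::= b c | E | E a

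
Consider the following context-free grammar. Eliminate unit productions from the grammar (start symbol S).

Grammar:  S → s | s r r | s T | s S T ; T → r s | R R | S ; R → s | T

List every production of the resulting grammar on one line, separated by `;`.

Unit pairs: R ⇒* {S, T}; T ⇒* {S}.
For each unit pair (A, B), copy every non-unit production of B to A, then drop all unit productions.

S → s | s r r | s T | s S T; T → s | s r r | s T | s S T | r s | R R; R → s | s r r | s T | s S T | r s | R R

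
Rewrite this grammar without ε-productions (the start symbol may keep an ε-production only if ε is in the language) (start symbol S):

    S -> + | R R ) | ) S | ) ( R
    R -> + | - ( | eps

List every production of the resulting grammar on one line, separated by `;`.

S -> + | R R ) | R ) | ) | ) S | ) ( R | ) (; R -> + | - (

Nullable set = {R}.
ε ∉ L(G), so no ε-production is kept.
Expand every rule over subsets of its nullable positions: S → R R ) gives R R ) | R ) | ). S → ) ( R gives ) ( R | ) (.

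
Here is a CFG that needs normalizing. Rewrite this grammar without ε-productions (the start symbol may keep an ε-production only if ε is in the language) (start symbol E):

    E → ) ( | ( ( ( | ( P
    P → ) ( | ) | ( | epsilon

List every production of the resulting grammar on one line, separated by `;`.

E → ) ( | ( ( ( | ( P | (; P → ) ( | ) | (

Nullable nonterminals: {P}.
ε ∉ L(G), so no ε-production is kept.
For each production, add variants omitting each subset of nullable occurrences: E → ( P gives ( P | (.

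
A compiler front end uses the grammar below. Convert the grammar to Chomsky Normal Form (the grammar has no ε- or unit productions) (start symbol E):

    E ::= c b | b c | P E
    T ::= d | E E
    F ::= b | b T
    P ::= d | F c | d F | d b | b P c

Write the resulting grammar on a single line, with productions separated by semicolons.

E ::= X1 X2 | X2 X1 | P E; T ::= d | E E; F ::= b | X2 T; P ::= d | F X1 | X3 F | X3 X2 | X2 Y1; X1 ::= c; X2 ::= b; X3 ::= d; Y1 ::= P X1

Introduce a nonterminal for each terminal appearing in a rule of length ≥ 2: X1 → c, X2 → b, X3 → d.
Binarize each right-hand side of length ≥ 3 by chaining fresh nonterminals (Y1, Y2, …): affected rules were P → X2 P X1.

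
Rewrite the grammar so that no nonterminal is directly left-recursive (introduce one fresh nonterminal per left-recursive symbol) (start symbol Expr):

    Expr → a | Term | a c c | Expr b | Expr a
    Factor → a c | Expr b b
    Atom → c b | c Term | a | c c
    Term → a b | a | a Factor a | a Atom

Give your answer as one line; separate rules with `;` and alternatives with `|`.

Expr → a Expr1 | Term Expr1 | a c c Expr1; Factor → a c | Expr b b; Atom → c b | c Term | a | c c; Term → a b | a | a Factor a | a Atom; Expr1 → b Expr1 | a Expr1 | ε

Directly left-recursive nonterminal: Expr.
For Expr: α = {b, a}, β = {a, Term, a c c}. Rewrite as Expr → β Expr1 and Expr1 → α Expr1 | ε.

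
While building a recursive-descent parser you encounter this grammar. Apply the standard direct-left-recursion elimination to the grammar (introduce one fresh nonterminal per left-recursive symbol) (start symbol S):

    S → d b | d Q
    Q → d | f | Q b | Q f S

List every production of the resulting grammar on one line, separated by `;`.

Q is directly left-recursive.
For Q: α = {b, f S}, β = {d, f}. Rewrite as Q → β Q' and Q' → α Q' | ε.

S → d b | d Q; Q → d Q' | f Q'; Q' → b Q' | f S Q' | ε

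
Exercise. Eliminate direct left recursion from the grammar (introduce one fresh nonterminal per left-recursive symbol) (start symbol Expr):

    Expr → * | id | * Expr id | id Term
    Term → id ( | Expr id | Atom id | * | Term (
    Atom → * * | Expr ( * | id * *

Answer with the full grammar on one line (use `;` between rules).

Directly left-recursive nonterminal: Term.
For Term: α = {(}, β = {id (, Expr id, Atom id, *}. Rewrite as Term → β Term1 and Term1 → α Term1 | ε.

Expr → * | id | * Expr id | id Term; Term → id ( Term1 | Expr id Term1 | Atom id Term1 | * Term1; Atom → * * | Expr ( * | id * *; Term1 → ( Term1 | ε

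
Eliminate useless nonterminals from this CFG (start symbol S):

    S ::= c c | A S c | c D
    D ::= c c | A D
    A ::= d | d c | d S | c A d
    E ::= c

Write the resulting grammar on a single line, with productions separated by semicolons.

Generating nonterminals: {A, D, E, S}.
Reachable from S after that: {A, D, S}.
Removed useless symbols: {E} and every production mentioning them.

S ::= c c | A S c | c D; D ::= c c | A D; A ::= d | d c | d S | c A d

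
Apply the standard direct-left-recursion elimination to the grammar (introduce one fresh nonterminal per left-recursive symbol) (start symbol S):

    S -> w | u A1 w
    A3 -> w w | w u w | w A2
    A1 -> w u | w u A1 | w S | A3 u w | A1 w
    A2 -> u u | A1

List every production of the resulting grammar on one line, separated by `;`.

S -> w | u A1 w; A3 -> w w | w u w | w A2; A1 -> w u A1' | w u A1 A1' | w S A1' | A3 u w A1'; A2 -> u u | A1; A1' -> w A1' | ε

Directly left-recursive nonterminal: A1.
For A1: α = {w}, β = {w u, w u A1, w S, A3 u w}. Rewrite as A1 → β A1' and A1' → α A1' | ε.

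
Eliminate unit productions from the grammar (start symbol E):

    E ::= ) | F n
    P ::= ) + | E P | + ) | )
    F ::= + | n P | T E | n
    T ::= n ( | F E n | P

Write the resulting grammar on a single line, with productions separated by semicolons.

E ::= ) | F n; P ::= ) + | E P | + ) | ); F ::= + | n P | T E | n; T ::= ) + | E P | + ) | ) | n ( | F E n

Unit pairs: T ⇒* {P}.
For every A with A ⇒* B via unit rules, add B's non-unit alternatives to A; then delete every rule of the form X → Y.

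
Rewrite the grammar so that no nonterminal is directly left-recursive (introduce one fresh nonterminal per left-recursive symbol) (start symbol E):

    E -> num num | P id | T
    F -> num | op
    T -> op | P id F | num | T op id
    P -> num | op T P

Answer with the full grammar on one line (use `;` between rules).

E -> num num | P id | T; F -> num | op; T -> op T' | P id F T' | num T'; P -> num | op T P; T' -> op id T' | epsilon

Directly left-recursive nonterminal: T.
For T: α = {op id}, β = {op, P id F, num}. Rewrite as T → β T' and T' → α T' | ε.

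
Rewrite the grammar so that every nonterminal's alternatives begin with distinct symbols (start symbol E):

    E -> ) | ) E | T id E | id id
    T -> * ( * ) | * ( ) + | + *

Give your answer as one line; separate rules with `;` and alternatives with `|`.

E -> T id E | id id | ) E'; T -> + * | * ( T'; E' -> epsilon | E; T' -> * ) | ) +

E has alternatives sharing prefix ')': factor to E → ) E' with E' → ε | E.
T has alternatives sharing prefix '* (': factor to T → * ( T' with T' → * ) | ) +.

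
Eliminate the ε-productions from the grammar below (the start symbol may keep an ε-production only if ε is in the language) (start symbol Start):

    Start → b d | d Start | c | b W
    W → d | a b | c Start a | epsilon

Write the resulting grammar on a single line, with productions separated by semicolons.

Start → b d | d Start | c | b W | b; W → d | a b | c Start a

Nullable set = {W}.
ε ∉ L(G), so no ε-production is kept.
Expand every rule over subsets of its nullable positions: Start → b W gives b W | b.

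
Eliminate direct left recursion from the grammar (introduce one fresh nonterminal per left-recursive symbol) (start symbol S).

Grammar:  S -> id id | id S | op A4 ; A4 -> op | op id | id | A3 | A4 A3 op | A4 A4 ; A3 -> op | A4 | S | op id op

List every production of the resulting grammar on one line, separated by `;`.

A4 is directly left-recursive.
For A4: α = {A3 op, A4}, β = {op, op id, id, A3}. Rewrite as A4 → β A4' and A4' → α A4' | ε.

S -> id id | id S | op A4; A4 -> op A4' | op id A4' | id A4' | A3 A4'; A3 -> op | A4 | S | op id op; A4' -> A3 op A4' | A4 A4' | ε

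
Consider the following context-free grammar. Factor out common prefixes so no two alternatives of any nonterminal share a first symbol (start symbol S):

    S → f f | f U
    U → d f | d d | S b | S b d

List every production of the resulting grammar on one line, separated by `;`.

S has alternatives sharing prefix 'f': factor to S → f S' with S' → f | U.
U has alternatives sharing prefix 'S b': factor to U → S b U' with U' → ε | d.
U has alternatives sharing prefix 'd': factor to U → d U'' with U'' → f | d.

S → f S'; U → S b U' | d U''; S' → f | U; U' → ε | d; U'' → f | d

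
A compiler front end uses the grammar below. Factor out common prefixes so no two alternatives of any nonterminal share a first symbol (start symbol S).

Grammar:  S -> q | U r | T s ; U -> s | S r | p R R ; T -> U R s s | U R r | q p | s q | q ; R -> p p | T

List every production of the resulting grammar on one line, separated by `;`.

T has alternatives sharing prefix 'U R': factor to T → U R T' with T' → s s | r.
T has alternatives sharing prefix 'q': factor to T → q T'' with T'' → p | ε.

S -> q | U r | T s; U -> s | S r | p R R; T -> s q | U R T' | q T''; R -> p p | T; T' -> s s | r; T'' -> p | ε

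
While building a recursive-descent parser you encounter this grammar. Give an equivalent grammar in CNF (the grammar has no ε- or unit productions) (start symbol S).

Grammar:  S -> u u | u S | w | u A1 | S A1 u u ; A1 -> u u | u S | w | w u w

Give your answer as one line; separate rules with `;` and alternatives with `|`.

S -> X1 X1 | X1 S | w | X1 A1 | S Y1; A1 -> X1 X1 | X1 S | w | X2 Y3; X1 -> u; X2 -> w; Y1 -> A1 Y2; Y2 -> X1 X1; Y3 -> X1 X2

Introduce a nonterminal for each terminal appearing in a rule of length ≥ 2: X1 → u, X2 → w.
Binarize each right-hand side of length ≥ 3 by chaining fresh nonterminals (Y1, Y2, …): affected rules were S → S A1 X1 X1; A1 → X2 X1 X2.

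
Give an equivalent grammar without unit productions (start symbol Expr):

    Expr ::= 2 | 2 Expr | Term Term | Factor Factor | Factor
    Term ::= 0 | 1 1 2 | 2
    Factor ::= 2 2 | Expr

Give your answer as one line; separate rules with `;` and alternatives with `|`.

Expr ::= 2 2 | 2 | 2 Expr | Term Term | Factor Factor; Term ::= 0 | 1 1 2 | 2; Factor ::= 2 2 | 2 | 2 Expr | Term Term | Factor Factor

Unit pairs: Expr ⇒* {Factor}; Factor ⇒* {Expr}.
For each unit pair (A, B), copy every non-unit production of B to A, then drop all unit productions.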